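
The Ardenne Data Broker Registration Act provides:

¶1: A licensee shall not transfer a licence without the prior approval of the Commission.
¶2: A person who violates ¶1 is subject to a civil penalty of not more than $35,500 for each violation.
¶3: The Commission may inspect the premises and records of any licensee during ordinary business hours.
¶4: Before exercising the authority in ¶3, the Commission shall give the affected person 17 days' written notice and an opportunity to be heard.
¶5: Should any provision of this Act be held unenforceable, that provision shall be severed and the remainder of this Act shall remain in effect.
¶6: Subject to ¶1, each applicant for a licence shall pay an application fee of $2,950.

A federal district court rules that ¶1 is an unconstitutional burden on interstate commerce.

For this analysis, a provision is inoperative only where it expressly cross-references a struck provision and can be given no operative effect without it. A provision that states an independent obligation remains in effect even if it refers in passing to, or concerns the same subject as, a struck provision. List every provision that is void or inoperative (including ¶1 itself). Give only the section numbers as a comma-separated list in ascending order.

¶1 is struck. The only function of ¶2 is the civil penalty for violating ¶1, so it cannot stand once ¶1 is removed. Although ¶6 refers to ¶1, its operative terms do not depend on ¶1, so it remains in effect. Under the severability clause in ¶5, the remaining provisions continue in force. That leaves ¶3, ¶4, ¶5, and ¶6 in effect.

1, 2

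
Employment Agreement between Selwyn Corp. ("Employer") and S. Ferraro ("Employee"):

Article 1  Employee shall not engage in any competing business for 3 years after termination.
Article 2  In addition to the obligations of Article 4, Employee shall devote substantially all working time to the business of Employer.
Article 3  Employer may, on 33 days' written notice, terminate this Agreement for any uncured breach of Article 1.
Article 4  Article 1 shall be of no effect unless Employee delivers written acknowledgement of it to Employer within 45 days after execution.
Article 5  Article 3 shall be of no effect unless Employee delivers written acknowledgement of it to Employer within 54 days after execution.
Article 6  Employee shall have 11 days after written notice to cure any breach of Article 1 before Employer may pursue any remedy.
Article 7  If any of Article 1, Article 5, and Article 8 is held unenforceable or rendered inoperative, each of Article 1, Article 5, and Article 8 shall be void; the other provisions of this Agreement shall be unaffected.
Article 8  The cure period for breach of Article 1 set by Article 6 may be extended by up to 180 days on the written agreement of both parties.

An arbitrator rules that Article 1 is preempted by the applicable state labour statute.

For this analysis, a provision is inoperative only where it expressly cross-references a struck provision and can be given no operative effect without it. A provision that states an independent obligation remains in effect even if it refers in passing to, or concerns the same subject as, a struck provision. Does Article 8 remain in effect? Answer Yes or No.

No

Article 1 is struck. Article 3 merely fixes the termination right for breach of Article 1; with Article 1 gone it has nothing to operate on and falls away. Article 4 has no operative effect of its own apart from Article 1 and is therefore inoperative. The only function of Article 6 is the cure period for breach of Article 1, so it cannot stand once Article 1 is removed. Article 5 operates only by reference to Article 3, so it falls with Article 3. Article 8 does nothing except set the extension of the cure period for breach of Article 1 by reference to Article 6; with Article 6 gone it has no independent effect and is inoperative. Although Article 2 refers to Article 4, its operative terms do not depend on Article 4, so it remains in effect. Article 7 declares Article 1, Article 5, and Article 8 mutually dependent; since one of them has fallen, all of them are of no effect. The remainder continues in force under Article 7. The provisions still in force are Article 2 and Article 7. Article 8 is among the inoperative provisions, so the answer is no.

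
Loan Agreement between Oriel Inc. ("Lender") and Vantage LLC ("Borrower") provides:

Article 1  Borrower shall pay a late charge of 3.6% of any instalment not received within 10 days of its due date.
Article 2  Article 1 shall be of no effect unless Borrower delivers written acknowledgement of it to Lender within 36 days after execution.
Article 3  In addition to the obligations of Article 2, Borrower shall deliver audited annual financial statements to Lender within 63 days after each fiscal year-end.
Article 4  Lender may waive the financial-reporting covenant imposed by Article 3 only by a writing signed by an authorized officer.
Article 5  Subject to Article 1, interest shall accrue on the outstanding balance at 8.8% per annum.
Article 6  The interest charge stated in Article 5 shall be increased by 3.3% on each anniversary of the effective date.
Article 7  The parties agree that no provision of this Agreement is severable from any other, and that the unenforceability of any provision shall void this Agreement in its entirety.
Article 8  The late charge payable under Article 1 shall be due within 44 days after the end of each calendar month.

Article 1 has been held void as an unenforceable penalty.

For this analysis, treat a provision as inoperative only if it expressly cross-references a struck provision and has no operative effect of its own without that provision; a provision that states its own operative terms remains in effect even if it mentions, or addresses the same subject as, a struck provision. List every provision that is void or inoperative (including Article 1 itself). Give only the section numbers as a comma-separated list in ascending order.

Article 1 is struck. Article 2 has no operative effect of its own apart from Article 1 and is therefore inoperative. Article 8 has no operative effect of its own apart from Article 1 and is therefore inoperative. Article 7 provides that the Agreement is not severable, so the invalidity of any one provision voids the entire Agreement. No provision of the Agreement survives.

1, 2, 3, 4, 5, 6, 7, 8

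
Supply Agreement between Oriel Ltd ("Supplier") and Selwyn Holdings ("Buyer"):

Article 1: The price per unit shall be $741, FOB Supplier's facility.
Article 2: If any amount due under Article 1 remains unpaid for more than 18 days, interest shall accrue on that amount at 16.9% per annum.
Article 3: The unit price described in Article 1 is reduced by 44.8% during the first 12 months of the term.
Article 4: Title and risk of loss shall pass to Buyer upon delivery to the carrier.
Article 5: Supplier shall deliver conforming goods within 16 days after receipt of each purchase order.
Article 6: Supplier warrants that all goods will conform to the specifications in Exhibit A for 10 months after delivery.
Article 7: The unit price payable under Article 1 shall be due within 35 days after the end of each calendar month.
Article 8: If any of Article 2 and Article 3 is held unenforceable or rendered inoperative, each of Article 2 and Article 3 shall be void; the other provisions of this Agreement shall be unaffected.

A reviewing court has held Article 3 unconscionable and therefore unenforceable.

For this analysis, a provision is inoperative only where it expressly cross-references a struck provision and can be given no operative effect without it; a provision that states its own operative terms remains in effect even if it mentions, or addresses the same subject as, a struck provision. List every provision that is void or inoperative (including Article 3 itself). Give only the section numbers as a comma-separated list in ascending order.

2, 3

Article 3 is struck. Nothing else in the Agreement is defined by reference to Article 3. Article 8 declares Article 2 and Article 3 mutually dependent; since one of them has fallen, all of them are of no effect. That brings down Article 2 as well. The remainder continues in force under Article 8. Article 1, Article 4, Article 5, Article 6, Article 7, and Article 8 remain in effect.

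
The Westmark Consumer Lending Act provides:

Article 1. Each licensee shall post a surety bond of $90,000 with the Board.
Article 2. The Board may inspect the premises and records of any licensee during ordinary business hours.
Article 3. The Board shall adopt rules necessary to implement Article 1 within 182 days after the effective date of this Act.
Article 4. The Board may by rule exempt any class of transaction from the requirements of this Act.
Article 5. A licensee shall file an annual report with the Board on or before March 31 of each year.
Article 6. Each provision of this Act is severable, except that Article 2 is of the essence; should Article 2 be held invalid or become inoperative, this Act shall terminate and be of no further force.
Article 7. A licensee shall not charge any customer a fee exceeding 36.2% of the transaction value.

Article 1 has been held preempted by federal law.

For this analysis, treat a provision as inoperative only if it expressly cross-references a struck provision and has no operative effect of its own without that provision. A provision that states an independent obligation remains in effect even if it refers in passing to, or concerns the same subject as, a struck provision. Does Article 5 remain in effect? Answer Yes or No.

Article 1 is struck. Article 3 merely fixes the rulemaking mandate for Article 1; with Article 1 gone it has nothing to operate on and falls away. Article 6 makes Article 2 an essential term, but Article 2 is unaffected, so the severability proviso in Article 6 preserves the remaining provisions. That leaves Article 2, Article 4, Article 5, Article 6, and Article 7 in effect. Article 5 is among the surviving provisions, so the answer is yes.

Yes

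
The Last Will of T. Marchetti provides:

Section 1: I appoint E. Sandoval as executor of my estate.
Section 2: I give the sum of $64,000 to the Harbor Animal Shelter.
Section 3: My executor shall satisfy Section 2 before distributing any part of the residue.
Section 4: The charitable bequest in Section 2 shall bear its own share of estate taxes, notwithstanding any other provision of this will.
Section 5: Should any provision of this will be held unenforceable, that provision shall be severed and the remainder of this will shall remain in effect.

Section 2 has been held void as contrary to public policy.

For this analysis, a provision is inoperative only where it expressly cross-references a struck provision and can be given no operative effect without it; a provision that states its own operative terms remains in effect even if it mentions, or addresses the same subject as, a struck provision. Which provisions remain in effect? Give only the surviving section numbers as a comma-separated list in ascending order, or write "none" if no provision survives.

Section 2 is struck. Section 3 operates only by reference to Section 2, so it falls with Section 2. Section 4 operates only by reference to Section 2, so it falls with Section 2. Section 5 is a severability clause and preserves every provision that can still be given independent effect. That leaves Section 1 and Section 5 in effect.

1, 5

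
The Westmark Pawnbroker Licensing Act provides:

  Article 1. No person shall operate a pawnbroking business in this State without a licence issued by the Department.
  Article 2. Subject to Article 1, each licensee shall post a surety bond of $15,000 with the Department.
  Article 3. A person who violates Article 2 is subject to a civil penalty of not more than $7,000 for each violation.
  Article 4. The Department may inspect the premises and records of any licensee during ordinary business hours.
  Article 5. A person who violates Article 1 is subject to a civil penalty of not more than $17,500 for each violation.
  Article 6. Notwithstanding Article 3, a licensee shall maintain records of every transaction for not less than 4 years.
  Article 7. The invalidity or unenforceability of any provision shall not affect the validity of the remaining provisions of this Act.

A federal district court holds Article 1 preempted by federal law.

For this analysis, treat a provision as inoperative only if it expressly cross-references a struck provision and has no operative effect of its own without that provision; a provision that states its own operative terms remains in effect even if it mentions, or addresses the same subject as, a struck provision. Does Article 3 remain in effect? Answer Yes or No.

Article 1 is struck. The only function of Article 5 is the civil penalty for violating Article 1, so it cannot stand once Article 1 is removed. Article 2 mentions Article 1 but its own obligation stands independently of Article 1, so Article 2 is not affected. Under the severability clause in Article 7, the remaining provisions continue in force. That leaves Article 2, Article 3, Article 4, Article 6, and Article 7 in effect. Article 3 is among the surviving provisions, so the answer is yes.

Yes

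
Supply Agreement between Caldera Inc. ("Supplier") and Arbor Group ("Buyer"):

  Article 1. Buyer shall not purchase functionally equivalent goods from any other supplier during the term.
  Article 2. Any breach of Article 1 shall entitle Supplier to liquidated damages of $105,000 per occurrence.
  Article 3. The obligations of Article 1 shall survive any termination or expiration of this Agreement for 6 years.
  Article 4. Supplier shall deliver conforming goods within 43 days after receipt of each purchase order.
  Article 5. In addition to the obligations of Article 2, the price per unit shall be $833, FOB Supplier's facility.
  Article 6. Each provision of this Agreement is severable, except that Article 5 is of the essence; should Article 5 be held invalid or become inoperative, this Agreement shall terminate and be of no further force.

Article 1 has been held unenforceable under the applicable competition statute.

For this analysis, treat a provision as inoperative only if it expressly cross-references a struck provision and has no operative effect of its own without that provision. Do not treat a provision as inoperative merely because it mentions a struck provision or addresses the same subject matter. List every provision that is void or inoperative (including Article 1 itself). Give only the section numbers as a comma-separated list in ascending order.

Article 1 is struck. Article 2 operates only by reference to Article 1, so it falls with Article 1. Article 3 operates only by reference to Article 1, so it falls with Article 1. Although Article 5 refers to Article 2, its operative terms do not depend on Article 2, so it remains in effect. Article 6 makes Article 5 an essential term, but Article 5 is unaffected, so the severability proviso in Article 6 preserves the remaining provisions. Article 4, Article 5, and Article 6 remain in effect.

1, 2, 3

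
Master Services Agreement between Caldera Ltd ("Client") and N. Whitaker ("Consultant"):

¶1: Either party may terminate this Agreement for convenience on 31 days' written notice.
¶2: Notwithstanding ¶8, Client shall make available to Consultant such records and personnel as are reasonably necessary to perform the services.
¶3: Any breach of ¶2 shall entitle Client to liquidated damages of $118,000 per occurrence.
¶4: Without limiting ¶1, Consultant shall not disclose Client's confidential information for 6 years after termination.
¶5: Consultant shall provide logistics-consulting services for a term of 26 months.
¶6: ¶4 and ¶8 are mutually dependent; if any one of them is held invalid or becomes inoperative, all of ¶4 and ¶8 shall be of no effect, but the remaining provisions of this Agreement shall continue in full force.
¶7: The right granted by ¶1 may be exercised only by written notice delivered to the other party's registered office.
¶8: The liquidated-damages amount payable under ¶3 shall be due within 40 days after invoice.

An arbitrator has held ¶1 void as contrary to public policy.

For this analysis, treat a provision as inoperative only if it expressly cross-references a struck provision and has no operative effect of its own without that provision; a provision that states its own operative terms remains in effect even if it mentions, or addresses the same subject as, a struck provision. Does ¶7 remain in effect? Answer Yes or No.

No

¶1 is struck. ¶7 has no operative effect of its own apart from ¶1 and is therefore inoperative. ¶4 mentions ¶1 but its own obligation stands independently of ¶1, so ¶4 is not affected. ¶6 ties ¶4 and ¶8 together, but none of those is affected here; the remaining provisions continue in force under ¶6. ¶2, ¶3, ¶4, ¶5, ¶6, and ¶8 remain in effect. ¶7 is among the inoperative provisions, so the answer is no.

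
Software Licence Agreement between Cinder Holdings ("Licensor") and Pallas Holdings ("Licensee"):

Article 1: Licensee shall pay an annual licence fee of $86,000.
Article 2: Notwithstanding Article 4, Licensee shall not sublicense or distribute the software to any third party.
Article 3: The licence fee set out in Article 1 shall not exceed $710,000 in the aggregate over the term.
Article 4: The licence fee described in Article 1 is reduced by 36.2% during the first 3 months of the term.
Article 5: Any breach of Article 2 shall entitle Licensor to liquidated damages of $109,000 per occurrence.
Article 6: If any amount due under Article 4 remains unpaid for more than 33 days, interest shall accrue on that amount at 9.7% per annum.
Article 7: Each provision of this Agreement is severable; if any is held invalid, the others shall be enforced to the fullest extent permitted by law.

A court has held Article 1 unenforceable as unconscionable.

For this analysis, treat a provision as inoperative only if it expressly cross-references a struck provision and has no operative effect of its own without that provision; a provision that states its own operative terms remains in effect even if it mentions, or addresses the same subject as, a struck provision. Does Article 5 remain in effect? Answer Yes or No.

Yes

Article 1 is struck. Article 3 operates only by reference to Article 1, so it falls with Article 1. The whole of Article 4 is the introductory reduction to the licence fee, defined by reference to Article 1, so Article 4 cannot stand once Article 1 is removed. Article 6 has no operative effect of its own apart from Article 4 and is therefore inoperative. Although Article 2 refers to Article 4, its operative terms do not depend on Article 4, so it remains in effect. Article 7 is a severability clause and preserves every provision that can still be given independent effect. That leaves Article 2, Article 5, and Article 7 in effect. Article 5 is among the surviving provisions, so the answer is yes.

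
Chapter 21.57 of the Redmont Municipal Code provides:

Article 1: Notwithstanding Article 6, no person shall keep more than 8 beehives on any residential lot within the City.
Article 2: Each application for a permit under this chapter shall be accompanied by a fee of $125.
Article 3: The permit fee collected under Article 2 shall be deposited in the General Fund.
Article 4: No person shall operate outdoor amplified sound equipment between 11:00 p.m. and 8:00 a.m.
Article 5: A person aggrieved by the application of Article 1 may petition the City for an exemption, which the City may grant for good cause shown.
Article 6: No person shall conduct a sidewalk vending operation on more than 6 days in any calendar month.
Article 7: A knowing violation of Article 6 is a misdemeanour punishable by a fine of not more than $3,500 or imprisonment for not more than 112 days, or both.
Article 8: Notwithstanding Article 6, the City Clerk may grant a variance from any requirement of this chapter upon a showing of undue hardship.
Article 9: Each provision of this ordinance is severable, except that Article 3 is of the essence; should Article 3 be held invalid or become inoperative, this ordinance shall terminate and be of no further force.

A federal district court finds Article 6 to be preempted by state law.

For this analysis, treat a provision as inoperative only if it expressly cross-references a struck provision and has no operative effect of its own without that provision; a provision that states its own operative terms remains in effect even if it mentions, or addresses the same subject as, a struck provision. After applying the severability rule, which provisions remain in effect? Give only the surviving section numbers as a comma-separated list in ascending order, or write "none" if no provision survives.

1, 2, 3, 4, 5, 8, 9

Article 6 is struck. Article 7 merely fixes the criminal penalty for violating Article 6; with Article 6 gone it has nothing to operate on and falls away. Article 8 mentions Article 6 but its own obligation stands independently of Article 6, so Article 8 is not affected. Although Article 1 refers to Article 6, its operative terms do not depend on Article 6, so it remains in effect. Article 9 makes Article 3 an essential term, but Article 3 is unaffected, so the severability proviso in Article 9 preserves the remaining provisions. The provisions still in force are Article 1, Article 2, Article 3, Article 4, Article 5, Article 8, and Article 9.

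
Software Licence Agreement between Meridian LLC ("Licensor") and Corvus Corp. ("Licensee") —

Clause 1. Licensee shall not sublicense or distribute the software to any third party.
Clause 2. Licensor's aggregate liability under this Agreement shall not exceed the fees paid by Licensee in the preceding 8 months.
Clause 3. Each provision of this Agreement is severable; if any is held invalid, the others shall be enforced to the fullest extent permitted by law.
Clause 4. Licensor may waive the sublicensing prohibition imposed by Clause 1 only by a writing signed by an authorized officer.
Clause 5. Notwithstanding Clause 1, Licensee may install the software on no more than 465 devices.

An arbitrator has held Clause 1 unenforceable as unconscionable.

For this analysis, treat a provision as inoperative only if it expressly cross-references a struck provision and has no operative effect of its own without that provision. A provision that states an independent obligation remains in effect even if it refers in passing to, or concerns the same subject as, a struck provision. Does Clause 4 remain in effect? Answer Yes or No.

Clause 1 is struck. Clause 4 merely fixes the waiver condition for Clause 1; with Clause 1 gone it has nothing to operate on and falls away. Although Clause 5 refers to Clause 1, its operative terms do not depend on Clause 1, so it remains in effect. Under the severability clause in Clause 3, the remaining provisions continue in force. The provisions still in force are Clause 2, Clause 3, and Clause 5. Clause 4 is among the inoperative provisions, so the answer is no.

No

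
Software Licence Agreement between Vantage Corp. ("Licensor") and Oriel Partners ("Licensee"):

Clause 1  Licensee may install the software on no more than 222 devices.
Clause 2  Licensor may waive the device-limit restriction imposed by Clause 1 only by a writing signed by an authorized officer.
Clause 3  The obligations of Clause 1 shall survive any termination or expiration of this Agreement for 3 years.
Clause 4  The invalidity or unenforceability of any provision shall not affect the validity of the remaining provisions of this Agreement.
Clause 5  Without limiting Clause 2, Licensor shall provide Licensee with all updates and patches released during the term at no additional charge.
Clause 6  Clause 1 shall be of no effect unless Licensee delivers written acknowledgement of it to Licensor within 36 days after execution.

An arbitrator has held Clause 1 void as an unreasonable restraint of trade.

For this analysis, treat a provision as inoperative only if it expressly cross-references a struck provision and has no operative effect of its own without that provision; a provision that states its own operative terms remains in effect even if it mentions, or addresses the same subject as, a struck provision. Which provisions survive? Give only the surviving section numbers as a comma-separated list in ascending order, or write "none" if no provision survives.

Clause 1 is struck. Clause 2 operates only by reference to Clause 1, so it falls with Clause 1. Clause 3 operates only by reference to Clause 1, so it falls with Clause 1. Clause 6 operates only by reference to Clause 1, so it falls with Clause 1. Clause 5 mentions Clause 2 but its own obligation stands independently of Clause 2, so Clause 5 is not affected. Under the severability clause in Clause 4, the remaining provisions continue in force. Clause 4 and Clause 5 remain in effect.

4, 5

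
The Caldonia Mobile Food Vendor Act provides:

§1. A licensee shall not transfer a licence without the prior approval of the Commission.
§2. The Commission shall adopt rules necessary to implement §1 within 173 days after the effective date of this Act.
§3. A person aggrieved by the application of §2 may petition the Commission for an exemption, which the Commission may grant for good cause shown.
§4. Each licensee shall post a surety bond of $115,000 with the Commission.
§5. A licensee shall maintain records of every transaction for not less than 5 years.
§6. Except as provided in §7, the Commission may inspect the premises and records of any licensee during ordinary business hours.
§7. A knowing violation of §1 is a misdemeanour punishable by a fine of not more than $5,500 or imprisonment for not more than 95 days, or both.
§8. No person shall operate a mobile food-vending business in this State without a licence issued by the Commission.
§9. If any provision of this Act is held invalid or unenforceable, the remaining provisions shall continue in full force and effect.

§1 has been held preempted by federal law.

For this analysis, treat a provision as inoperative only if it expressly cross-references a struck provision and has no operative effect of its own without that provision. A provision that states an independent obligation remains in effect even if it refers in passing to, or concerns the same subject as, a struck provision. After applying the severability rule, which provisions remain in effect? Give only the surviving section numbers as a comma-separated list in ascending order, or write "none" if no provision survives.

4, 5, 6, 8, 9

§1 is struck. §2 operates only by reference to §1, so it falls with §1. §7 operates only by reference to §1, so it falls with §1. The only function of §3 is the exemption procedure for §2, so it cannot stand once §2 is removed. §6 mentions §7 but its own obligation stands independently of §7, so §6 is not affected. §9 is a severability clause and preserves every provision that can still be given independent effect. The provisions still in force are §4, §5, §6, §8, and §9.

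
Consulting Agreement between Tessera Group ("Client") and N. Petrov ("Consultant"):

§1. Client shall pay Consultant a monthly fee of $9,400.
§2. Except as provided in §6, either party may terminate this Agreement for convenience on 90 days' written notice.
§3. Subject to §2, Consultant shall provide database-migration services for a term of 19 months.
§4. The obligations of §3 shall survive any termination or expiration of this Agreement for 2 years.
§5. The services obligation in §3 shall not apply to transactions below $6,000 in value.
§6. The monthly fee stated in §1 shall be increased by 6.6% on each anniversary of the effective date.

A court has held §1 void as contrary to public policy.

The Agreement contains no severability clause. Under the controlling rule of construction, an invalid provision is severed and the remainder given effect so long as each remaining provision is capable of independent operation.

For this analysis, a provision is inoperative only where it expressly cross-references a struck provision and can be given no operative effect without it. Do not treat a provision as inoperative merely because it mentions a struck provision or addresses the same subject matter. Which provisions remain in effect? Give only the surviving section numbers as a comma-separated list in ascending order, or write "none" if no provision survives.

2, 3, 4, 5

§1 is struck. §6 has no operative effect of its own apart from §1 and is therefore inoperative. §2 mentions §6 but its own obligation stands independently of §6, so §2 is not affected. With no severability clause, the stated default rule severs what cannot stand and enforces each remaining provision that can operate on its own. §2, §3, §4, and §5 remain in effect.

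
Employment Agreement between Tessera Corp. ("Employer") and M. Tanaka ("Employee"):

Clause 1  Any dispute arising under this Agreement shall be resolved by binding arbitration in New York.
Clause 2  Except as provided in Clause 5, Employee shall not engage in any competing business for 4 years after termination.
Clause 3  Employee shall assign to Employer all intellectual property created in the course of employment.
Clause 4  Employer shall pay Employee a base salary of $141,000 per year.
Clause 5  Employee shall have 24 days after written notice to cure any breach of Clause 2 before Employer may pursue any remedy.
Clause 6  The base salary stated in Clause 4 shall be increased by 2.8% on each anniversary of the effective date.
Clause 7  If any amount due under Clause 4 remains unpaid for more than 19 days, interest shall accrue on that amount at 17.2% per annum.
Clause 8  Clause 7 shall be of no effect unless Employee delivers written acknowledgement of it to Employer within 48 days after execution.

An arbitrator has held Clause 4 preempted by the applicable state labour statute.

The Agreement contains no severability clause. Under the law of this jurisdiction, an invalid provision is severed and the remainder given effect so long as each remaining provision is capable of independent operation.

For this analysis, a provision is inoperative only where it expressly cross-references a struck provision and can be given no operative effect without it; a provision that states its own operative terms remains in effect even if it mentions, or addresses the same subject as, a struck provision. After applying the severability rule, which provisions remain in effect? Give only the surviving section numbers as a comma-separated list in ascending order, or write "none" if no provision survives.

1, 2, 3, 5

Clause 4 is struck. Clause 6 does nothing except set the escalation of the base salary by reference to Clause 4; with Clause 4 gone it has no independent effect and is inoperative. Clause 7 operates only by reference to Clause 4, so it falls with Clause 4. The only function of Clause 8 is the acknowledgement condition for Clause 7, so it cannot stand once Clause 7 is removed. Under the stated default rule, only provisions that cannot operate independently fall away; the rest are enforced. The provisions still in force are Clause 1, Clause 2, Clause 3, and Clause 5.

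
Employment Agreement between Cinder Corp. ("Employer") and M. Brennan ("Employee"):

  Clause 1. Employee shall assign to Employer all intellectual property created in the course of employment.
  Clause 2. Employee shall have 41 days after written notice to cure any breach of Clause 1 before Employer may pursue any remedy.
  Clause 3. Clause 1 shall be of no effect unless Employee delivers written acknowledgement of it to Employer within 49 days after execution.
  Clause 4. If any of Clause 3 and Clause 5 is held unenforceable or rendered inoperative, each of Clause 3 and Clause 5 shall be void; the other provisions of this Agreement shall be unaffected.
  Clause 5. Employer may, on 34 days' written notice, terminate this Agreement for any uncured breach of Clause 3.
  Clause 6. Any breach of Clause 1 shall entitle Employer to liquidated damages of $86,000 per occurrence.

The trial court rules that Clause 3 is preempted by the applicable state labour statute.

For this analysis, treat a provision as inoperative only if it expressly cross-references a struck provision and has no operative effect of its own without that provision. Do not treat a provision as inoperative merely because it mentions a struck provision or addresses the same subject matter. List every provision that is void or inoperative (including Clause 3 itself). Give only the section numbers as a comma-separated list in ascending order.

Clause 3 is struck. Clause 5 merely fixes the termination right for breach of Clause 3; with Clause 3 gone it has nothing to operate on and falls away. Clause 4 declares Clause 3 and Clause 5 mutually dependent; since one of them has fallen, all of them are of no effect. The remainder continues in force under Clause 4. The provisions still in force are Clause 1, Clause 2, Clause 4, and Clause 6.

3, 5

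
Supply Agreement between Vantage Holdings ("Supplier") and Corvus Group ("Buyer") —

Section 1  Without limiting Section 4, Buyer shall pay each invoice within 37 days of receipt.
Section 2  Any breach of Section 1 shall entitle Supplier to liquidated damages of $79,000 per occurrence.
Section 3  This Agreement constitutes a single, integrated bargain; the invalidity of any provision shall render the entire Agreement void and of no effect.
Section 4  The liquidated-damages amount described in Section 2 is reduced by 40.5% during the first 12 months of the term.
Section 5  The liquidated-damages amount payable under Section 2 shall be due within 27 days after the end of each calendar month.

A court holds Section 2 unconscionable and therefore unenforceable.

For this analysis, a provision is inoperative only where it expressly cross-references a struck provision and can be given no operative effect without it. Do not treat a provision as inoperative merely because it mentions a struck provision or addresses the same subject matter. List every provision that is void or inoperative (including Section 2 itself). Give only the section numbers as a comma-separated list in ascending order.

1, 2, 3, 4, 5

Section 2 is struck. The whole of Section 4 is the introductory reduction to the liquidated-damages amount, defined by reference to Section 2, so Section 4 cannot stand once Section 2 is removed. Section 5 does nothing except set the payment deadline for the liquidated-damages amount by reference to Section 2; with Section 2 gone it has no independent effect and is inoperative. Section 3 provides that the Agreement is not severable, so the invalidity of any one provision voids the entire Agreement. No provision of the Agreement survives.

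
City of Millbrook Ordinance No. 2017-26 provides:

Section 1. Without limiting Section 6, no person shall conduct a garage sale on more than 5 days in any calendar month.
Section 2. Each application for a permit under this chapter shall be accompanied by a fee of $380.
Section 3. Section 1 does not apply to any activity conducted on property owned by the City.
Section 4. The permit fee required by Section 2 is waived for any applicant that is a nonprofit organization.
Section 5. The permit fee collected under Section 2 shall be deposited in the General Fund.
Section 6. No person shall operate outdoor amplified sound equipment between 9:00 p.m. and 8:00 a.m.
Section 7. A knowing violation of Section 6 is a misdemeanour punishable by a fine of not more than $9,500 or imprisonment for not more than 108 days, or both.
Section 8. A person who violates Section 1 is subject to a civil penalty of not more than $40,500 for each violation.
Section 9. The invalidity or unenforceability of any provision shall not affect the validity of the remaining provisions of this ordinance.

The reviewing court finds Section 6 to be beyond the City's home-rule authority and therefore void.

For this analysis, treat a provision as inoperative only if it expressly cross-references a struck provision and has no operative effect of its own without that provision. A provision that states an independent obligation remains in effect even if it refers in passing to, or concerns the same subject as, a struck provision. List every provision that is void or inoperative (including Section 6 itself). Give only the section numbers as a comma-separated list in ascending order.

6, 7

Section 6 is struck. Section 7 merely fixes the criminal penalty for violating Section 6; with Section 6 gone it has nothing to operate on and falls away. Although Section 1 refers to Section 6, its operative terms do not depend on Section 6, so it remains in effect. Under the severability clause in Section 9, the remaining provisions continue in force. Section 1, Section 2, Section 3, Section 4, Section 5, Section 8, and Section 9 remain in effect.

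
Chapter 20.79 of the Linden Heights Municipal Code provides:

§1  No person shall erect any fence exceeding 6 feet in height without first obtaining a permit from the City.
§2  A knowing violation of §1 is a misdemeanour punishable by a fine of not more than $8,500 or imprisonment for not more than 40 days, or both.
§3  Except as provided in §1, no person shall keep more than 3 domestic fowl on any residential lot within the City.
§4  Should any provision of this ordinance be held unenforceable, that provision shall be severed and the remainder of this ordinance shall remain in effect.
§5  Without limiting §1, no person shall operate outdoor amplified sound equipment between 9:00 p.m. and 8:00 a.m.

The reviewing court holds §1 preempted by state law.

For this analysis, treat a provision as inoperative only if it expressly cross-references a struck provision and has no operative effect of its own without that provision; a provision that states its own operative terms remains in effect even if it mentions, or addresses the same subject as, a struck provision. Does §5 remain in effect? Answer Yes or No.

Yes

§1 is struck. §2 operates only by reference to §1, so it falls with §1. §5 mentions §1 but its own obligation stands independently of §1, so §5 is not affected. §3 mentions §1 but its own obligation stands independently of §1, so §3 is not affected. Under the severability clause in §4, the remaining provisions continue in force. §3, §4, and §5 remain in effect. §5 is among the surviving provisions, so the answer is yes.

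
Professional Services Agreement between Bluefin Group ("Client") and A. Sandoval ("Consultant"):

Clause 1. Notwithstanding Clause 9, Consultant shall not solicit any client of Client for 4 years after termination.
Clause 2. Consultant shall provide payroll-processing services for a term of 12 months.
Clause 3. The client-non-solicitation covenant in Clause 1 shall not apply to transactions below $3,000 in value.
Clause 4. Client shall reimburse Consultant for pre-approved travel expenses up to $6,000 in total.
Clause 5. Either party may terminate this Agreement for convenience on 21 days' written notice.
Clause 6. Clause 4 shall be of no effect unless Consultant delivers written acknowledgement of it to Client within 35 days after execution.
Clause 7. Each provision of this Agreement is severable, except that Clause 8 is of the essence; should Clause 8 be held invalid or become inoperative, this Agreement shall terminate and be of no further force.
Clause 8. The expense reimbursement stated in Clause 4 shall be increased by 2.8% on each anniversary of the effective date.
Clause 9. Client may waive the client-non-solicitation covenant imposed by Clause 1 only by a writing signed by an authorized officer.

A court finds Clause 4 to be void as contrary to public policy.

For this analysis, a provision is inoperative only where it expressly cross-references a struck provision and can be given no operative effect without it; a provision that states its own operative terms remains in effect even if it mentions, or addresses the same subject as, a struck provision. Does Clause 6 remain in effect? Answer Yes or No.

No

Clause 4 is struck. The only function of Clause 6 is the acknowledgement condition for Clause 4, so it cannot stand once Clause 4 is removed. Clause 8 has no operative effect of its own apart from Clause 4 and is therefore inoperative. Clause 7 makes Clause 8 an essential term, and Clause 8 has been rendered inoperative by the cascade; under Clause 7, the entire Agreement is therefore void. No provision of the Agreement survives. Clause 6 is among the inoperative provisions, so the answer is no.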